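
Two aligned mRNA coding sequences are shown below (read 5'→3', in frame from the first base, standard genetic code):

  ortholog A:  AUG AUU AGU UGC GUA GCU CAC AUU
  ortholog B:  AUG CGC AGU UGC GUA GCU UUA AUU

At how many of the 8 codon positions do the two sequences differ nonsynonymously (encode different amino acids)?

2

Codon 1: AUG Met / AUG Met — identical.
Codon 2: AUU Ile / CGC Arg — nonsynonymous.
Codon 3: AGU Ser / AGU Ser — identical.
Codon 4: UGC Cys / UGC Cys — identical.
Codon 5: GUA Val / GUA Val — identical.
Codon 6: GCU Ala / GCU Ala — identical.
Codon 7: CAC His / UUA Leu — nonsynonymous.
Codon 8: AUU Ile / AUU Ile — identical.
Nonsynonymous differences: 2.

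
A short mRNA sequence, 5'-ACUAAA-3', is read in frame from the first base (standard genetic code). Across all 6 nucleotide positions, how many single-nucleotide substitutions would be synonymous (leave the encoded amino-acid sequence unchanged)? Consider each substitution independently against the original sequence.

4

Codon 1 (ACU, Thr): 3 synonymous substitutions.
Codon 2 (AAA, Lys): 1 synonymous substitution.
Total: 3 + 1 = 4.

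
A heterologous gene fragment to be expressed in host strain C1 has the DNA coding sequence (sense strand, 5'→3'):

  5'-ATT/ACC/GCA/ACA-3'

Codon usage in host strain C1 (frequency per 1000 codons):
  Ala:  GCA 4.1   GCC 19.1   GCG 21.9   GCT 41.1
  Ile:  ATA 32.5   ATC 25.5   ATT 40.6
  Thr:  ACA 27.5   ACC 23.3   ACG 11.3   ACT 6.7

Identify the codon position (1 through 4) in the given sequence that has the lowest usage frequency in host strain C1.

Codon 1 ATT (Ile): 40.6 per 1000.
Codon 2 ACC (Thr): 23.3 per 1000.
Codon 3 GCA (Ala): 4.1 per 1000.
Codon 4 ACA (Thr): 27.5 per 1000.
Lowest frequency is 4.1 at codon 3.

3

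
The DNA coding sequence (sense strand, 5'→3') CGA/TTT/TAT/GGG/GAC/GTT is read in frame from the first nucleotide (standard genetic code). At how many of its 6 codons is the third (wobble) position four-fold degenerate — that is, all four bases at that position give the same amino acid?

Codon 1 CGA (Arg): third position 4-fold.
Codon 2 TTT (Phe): third position 2-fold.
Codon 3 TAT (Tyr): third position 2-fold.
Codon 4 GGG (Gly): third position 4-fold.
Codon 5 GAC (Asp): third position 2-fold.
Codon 6 GTT (Val): third position 4-fold.
Four-fold degenerate third positions: 3.

3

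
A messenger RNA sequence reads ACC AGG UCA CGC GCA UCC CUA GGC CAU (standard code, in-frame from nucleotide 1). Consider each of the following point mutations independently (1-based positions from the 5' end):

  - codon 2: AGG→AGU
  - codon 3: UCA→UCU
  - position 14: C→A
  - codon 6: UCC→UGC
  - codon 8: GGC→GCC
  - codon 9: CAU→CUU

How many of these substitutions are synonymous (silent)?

1

Codon 2: AGG (Arg) → AGU (Ser) — missense.
Codon 3: UCA (Ser) → UCU (Ser) — synonymous.
Codon 5: GCA (Ala) → GAA (Glu) — missense.
Codon 6: UCC (Ser) → UGC (Cys) — missense.
Codon 8: GGC (Gly) → GCC (Ala) — missense.
Codon 9: CAU (His) → CUU (Leu) — missense.
Synonymous: 1 of 6.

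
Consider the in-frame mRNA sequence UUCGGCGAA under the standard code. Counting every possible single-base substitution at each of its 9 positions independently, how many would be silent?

5

Codon 1 (UUC, Phe): 1 synonymous substitution.
Codon 2 (GGC, Gly): 3 synonymous substitutions.
Codon 3 (GAA, Glu): 1 synonymous substitution.
Total: 1 + 3 + 1 = 5.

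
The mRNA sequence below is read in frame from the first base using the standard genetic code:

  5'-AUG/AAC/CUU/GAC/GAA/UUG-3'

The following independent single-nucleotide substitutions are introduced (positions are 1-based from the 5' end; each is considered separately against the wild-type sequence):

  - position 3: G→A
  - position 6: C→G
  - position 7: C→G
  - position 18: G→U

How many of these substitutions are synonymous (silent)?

0

Codon 1: AUG (Met) → AUA (Ile) — missense.
Codon 2: AAC (Asn) → AAG (Lys) — missense.
Codon 3: CUU (Leu) → GUU (Val) — missense.
Codon 6: UUG (Leu) → UUU (Phe) — missense.
Synonymous: 0 of 4.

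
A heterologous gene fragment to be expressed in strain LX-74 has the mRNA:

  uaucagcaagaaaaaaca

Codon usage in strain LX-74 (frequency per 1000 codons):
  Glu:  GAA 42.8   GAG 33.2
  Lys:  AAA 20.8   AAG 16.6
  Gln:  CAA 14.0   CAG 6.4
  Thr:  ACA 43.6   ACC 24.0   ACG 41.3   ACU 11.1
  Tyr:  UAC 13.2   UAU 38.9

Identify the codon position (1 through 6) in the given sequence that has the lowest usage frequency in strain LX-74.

2

Codon 1 UAU (Tyr): 38.9 per 1000.
Codon 2 CAG (Gln): 6.4 per 1000.
Codon 3 CAA (Gln): 14.0 per 1000.
Codon 4 GAA (Glu): 42.8 per 1000.
Codon 5 AAA (Lys): 20.8 per 1000.
Codon 6 ACA (Thr): 43.6 per 1000.
Lowest frequency is 6.4 at codon 2.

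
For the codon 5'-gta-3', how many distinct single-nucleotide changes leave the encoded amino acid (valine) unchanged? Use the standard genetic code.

3

Position 1: none → 0 synonymous.
Position 2: none → 0 synonymous.
Position 3: GTT, GTC, GTG → 3 synonymous.
Total: 0 + 0 + 3 = 3.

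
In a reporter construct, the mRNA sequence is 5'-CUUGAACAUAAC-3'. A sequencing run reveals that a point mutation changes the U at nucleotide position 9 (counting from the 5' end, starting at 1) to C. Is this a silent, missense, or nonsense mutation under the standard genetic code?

silent

Position 9 falls in codon 3: CAU → His.
After the substitution the codon is CAC → His.
Both encode His, so the change is synonymous.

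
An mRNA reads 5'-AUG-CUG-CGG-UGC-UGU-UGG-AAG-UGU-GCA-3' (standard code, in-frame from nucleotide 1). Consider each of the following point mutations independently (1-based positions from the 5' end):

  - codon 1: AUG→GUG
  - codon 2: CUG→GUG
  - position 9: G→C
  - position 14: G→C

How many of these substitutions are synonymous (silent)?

Codon 1: AUG (Met) → GUG (Val) — missense.
Codon 2: CUG (Leu) → GUG (Val) — missense.
Codon 3: CGG (Arg) → CGC (Arg) — synonymous.
Codon 5: UGU (Cys) → UCU (Ser) — missense.
Synonymous: 1 of 4.

1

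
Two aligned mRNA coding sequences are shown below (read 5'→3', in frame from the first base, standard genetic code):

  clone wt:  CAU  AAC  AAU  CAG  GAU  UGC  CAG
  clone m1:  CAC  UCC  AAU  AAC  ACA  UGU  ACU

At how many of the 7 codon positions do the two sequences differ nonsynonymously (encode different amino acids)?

Codon 1: CAU His / CAC His — synonymous.
Codon 2: AAC Asn / UCC Ser — nonsynonymous.
Codon 3: AAU Asn / AAU Asn — identical.
Codon 4: CAG Gln / AAC Asn — nonsynonymous.
Codon 5: GAU Asp / ACA Thr — nonsynonymous.
Codon 6: UGC Cys / UGU Cys — synonymous.
Codon 7: CAG Gln / ACU Thr — nonsynonymous.
Nonsynonymous differences: 4.

4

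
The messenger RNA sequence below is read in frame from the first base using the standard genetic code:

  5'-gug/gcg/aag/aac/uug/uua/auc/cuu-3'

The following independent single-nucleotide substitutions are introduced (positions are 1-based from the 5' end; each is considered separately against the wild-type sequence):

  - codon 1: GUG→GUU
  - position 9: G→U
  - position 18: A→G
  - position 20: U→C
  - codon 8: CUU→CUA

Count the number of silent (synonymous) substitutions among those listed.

Codon 1: GUG (Val) → GUU (Val) — synonymous.
Codon 3: AAG (Lys) → AAU (Asn) — missense.
Codon 6: UUA (Leu) → UUG (Leu) — synonymous.
Codon 7: AUC (Ile) → ACC (Thr) — missense.
Codon 8: CUU (Leu) → CUA (Leu) — synonymous.
Synonymous: 3 of 5.

3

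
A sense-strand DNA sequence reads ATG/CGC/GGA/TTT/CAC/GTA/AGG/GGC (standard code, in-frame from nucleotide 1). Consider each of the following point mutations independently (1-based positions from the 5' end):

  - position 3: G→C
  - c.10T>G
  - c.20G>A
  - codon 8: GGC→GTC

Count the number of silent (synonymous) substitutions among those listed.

Codon 1: ATG (Met) → ATC (Ile) — missense.
Codon 4: TTT (Phe) → GTT (Val) — missense.
Codon 7: AGG (Arg) → AAG (Lys) — missense.
Codon 8: GGC (Gly) → GTC (Val) — missense.
Synonymous: 0 of 4.

0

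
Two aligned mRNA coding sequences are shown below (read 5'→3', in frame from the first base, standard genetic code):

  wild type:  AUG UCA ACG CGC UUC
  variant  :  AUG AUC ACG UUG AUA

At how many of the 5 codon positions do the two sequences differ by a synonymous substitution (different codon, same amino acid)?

0

Codon 1: AUG Met / AUG Met — identical.
Codon 2: UCA Ser / AUC Ile — nonsynonymous.
Codon 3: ACG Thr / ACG Thr — identical.
Codon 4: CGC Arg / UUG Leu — nonsynonymous.
Codon 5: UUC Phe / AUA Ile — nonsynonymous.
Synonymous differences: 0.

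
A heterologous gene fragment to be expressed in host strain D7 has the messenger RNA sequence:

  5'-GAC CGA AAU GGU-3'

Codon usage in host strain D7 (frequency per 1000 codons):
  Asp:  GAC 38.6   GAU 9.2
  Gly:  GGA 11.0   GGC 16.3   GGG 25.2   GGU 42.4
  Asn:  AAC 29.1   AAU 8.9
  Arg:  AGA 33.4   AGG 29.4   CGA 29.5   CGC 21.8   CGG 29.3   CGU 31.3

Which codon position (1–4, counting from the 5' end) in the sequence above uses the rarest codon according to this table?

Codon 1 GAC (Asp): 38.6 per 1000.
Codon 2 CGA (Arg): 29.5 per 1000.
Codon 3 AAU (Asn): 8.9 per 1000.
Codon 4 GGU (Gly): 42.4 per 1000.
Lowest frequency is 8.9 at codon 3.

3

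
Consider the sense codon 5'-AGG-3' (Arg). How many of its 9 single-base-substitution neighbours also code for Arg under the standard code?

2

Position 1: CGG → 1 synonymous.
Position 2: none → 0 synonymous.
Position 3: AGA → 1 synonymous.
Total: 1 + 0 + 1 = 2.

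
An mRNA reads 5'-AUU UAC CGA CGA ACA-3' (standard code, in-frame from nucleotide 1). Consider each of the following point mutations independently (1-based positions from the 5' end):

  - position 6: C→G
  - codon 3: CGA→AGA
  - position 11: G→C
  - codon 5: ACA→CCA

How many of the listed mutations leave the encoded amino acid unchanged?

1

Codon 2: UAC (Tyr) → UAG (Stop) — nonsense.
Codon 3: CGA (Arg) → AGA (Arg) — synonymous.
Codon 4: CGA (Arg) → CCA (Pro) — missense.
Codon 5: ACA (Thr) → CCA (Pro) — missense.
Synonymous: 1 of 4.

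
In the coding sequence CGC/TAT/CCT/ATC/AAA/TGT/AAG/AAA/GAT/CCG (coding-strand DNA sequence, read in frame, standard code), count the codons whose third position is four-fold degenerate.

Codon 1 CGC (Arg): third position 4-fold.
Codon 2 TAT (Tyr): third position 2-fold.
Codon 3 CCT (Pro): third position 4-fold.
Codon 4 ATC (Ile): third position 3-fold.
Codon 5 AAA (Lys): third position 2-fold.
Codon 6 TGT (Cys): third position 2-fold.
Codon 7 AAG (Lys): third position 2-fold.
Codon 8 AAA (Lys): third position 2-fold.
Codon 9 GAT (Asp): third position 2-fold.
Codon 10 CCG (Pro): third position 4-fold.
Four-fold degenerate third positions: 3.

3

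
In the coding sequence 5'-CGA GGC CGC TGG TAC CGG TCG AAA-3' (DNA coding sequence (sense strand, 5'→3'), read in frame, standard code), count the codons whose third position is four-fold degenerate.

Codon 1 CGA (Arg): third position 4-fold.
Codon 2 GGC (Gly): third position 4-fold.
Codon 3 CGC (Arg): third position 4-fold.
Codon 4 TGG (Trp): third position 1-fold.
Codon 5 TAC (Tyr): third position 2-fold.
Codon 6 CGG (Arg): third position 4-fold.
Codon 7 TCG (Ser): third position 4-fold.
Codon 8 AAA (Lys): third position 2-fold.
Four-fold degenerate third positions: 5.

5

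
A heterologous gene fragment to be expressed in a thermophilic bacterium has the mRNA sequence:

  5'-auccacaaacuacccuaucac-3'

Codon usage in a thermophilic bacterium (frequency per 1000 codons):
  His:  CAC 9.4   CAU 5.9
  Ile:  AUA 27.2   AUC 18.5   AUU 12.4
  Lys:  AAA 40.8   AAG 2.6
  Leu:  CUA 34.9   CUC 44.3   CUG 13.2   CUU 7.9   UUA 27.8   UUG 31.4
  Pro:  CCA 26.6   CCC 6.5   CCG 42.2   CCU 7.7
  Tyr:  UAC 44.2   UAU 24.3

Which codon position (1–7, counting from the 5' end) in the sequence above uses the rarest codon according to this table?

5

Codon 1 AUC (Ile): 18.5 per 1000.
Codon 2 CAC (His): 9.4 per 1000.
Codon 3 AAA (Lys): 40.8 per 1000.
Codon 4 CUA (Leu): 34.9 per 1000.
Codon 5 CCC (Pro): 6.5 per 1000.
Codon 6 UAU (Tyr): 24.3 per 1000.
Codon 7 CAC (His): 9.4 per 1000.
Lowest frequency is 6.5 at codon 5.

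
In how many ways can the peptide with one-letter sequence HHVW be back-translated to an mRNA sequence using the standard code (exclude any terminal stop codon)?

His: 2 codons.
His: 2 codons.
Val: 4 codons.
Trp: 1 codon.
2 × 2 × 4 × 1 = 16.

16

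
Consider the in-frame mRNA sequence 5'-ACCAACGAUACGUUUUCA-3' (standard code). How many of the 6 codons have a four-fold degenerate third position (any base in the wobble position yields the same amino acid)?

3

Codon 1 ACC (Thr): third position 4-fold.
Codon 2 AAC (Asn): third position 2-fold.
Codon 3 GAU (Asp): third position 2-fold.
Codon 4 ACG (Thr): third position 4-fold.
Codon 5 UUU (Phe): third position 2-fold.
Codon 6 UCA (Ser): third position 4-fold.
Four-fold degenerate third positions: 3.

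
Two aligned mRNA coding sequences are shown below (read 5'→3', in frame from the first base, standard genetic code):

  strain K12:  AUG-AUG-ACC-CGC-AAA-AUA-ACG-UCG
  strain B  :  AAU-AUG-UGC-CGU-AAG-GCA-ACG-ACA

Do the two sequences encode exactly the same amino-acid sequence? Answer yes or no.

Codon 1: AUG Met / AAU Asn — nonsynonymous.
Codon 2: AUG Met / AUG Met — identical.
Codon 3: ACC Thr / UGC Cys — nonsynonymous.
Codon 4: CGC Arg / CGU Arg — synonymous.
Codon 5: AAA Lys / AAG Lys — synonymous.
Codon 6: AUA Ile / GCA Ala — nonsynonymous.
Codon 7: ACG Thr / ACG Thr — identical.
Codon 8: UCG Ser / ACA Thr — nonsynonymous.
Nonsynonymous differences: 4 → different protein.

no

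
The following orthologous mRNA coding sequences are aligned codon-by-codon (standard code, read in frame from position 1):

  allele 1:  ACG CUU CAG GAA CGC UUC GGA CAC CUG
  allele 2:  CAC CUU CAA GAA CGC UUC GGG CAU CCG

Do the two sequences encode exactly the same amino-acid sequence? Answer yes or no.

Codon 1: ACG Thr / CAC His — nonsynonymous.
Codon 2: CUU Leu / CUU Leu — identical.
Codon 3: CAG Gln / CAA Gln — synonymous.
Codon 4: GAA Glu / GAA Glu — identical.
Codon 5: CGC Arg / CGC Arg — identical.
Codon 6: UUC Phe / UUC Phe — identical.
Codon 7: GGA Gly / GGG Gly — synonymous.
Codon 8: CAC His / CAU His — synonymous.
Codon 9: CUG Leu / CCG Pro — nonsynonymous.
Nonsynonymous differences: 2 → different protein.

no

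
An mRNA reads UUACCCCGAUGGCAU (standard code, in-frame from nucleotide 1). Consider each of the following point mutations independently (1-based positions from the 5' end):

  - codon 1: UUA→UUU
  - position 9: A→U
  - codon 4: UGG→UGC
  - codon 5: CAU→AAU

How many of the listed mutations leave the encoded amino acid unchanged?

1

Codon 1: UUA (Leu) → UUU (Phe) — missense.
Codon 3: CGA (Arg) → CGU (Arg) — synonymous.
Codon 4: UGG (Trp) → UGC (Cys) — missense.
Codon 5: CAU (His) → AAU (Asn) — missense.
Synonymous: 1 of 4.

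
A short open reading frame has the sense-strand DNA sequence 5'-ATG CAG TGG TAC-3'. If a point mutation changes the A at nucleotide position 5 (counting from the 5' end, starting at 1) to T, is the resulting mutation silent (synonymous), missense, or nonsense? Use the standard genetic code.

Position 5 falls in codon 2: CAG → Gln.
After the substitution the codon is CTG → Leu.
Gln ≠ Leu, so this is a missense mutation.

missense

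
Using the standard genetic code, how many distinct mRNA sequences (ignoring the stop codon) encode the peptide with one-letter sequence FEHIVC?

192

Phe: 2 codons.
Glu: 2 codons.
His: 2 codons.
Ile: 3 codons.
Val: 4 codons.
Cys: 2 codons.
2 × 2 × 2 × 3 × 4 × 2 = 192.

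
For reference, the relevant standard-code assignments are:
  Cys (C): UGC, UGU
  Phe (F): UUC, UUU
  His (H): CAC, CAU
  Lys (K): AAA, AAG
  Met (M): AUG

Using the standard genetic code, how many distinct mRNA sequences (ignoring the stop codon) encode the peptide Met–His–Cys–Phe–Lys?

16

Met: 1 codon.
His: 2 codons.
Cys: 2 codons.
Phe: 2 codons.
Lys: 2 codons.
1 × 2 × 2 × 2 × 2 = 16.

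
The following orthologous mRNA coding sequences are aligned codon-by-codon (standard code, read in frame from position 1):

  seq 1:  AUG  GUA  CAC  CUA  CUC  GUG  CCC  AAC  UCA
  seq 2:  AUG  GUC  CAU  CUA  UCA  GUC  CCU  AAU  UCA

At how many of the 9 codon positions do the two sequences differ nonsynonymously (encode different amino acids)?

1

Codon 1: AUG Met / AUG Met — identical.
Codon 2: GUA Val / GUC Val — synonymous.
Codon 3: CAC His / CAU His — synonymous.
Codon 4: CUA Leu / CUA Leu — identical.
Codon 5: CUC Leu / UCA Ser — nonsynonymous.
Codon 6: GUG Val / GUC Val — synonymous.
Codon 7: CCC Pro / CCU Pro — synonymous.
Codon 8: AAC Asn / AAU Asn — synonymous.
Codon 9: UCA Ser / UCA Ser — identical.
Nonsynonymous differences: 1.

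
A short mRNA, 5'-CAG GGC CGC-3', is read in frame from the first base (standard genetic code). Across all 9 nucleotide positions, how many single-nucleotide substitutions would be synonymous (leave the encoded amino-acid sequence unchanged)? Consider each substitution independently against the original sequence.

Codon 1 (CAG, Gln): 1 synonymous substitution.
Codon 2 (GGC, Gly): 3 synonymous substitutions.
Codon 3 (CGC, Arg): 3 synonymous substitutions.
Total: 1 + 3 + 3 = 7.

7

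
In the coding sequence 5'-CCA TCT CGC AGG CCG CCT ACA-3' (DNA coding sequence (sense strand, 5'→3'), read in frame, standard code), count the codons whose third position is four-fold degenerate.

Codon 1 CCA (Pro): third position 4-fold.
Codon 2 TCT (Ser): third position 4-fold.
Codon 3 CGC (Arg): third position 4-fold.
Codon 4 AGG (Arg): third position 2-fold.
Codon 5 CCG (Pro): third position 4-fold.
Codon 6 CCT (Pro): third position 4-fold.
Codon 7 ACA (Thr): third position 4-fold.
Four-fold degenerate third positions: 6.

6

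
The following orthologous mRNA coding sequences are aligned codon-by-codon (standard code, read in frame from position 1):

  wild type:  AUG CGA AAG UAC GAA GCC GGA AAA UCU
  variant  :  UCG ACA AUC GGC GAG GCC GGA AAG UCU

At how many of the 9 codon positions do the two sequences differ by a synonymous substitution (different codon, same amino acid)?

Codon 1: AUG Met / UCG Ser — nonsynonymous.
Codon 2: CGA Arg / ACA Thr — nonsynonymous.
Codon 3: AAG Lys / AUC Ile — nonsynonymous.
Codon 4: UAC Tyr / GGC Gly — nonsynonymous.
Codon 5: GAA Glu / GAG Glu — synonymous.
Codon 6: GCC Ala / GCC Ala — identical.
Codon 7: GGA Gly / GGA Gly — identical.
Codon 8: AAA Lys / AAG Lys — synonymous.
Codon 9: UCU Ser / UCU Ser — identical.
Synonymous differences: 2.

2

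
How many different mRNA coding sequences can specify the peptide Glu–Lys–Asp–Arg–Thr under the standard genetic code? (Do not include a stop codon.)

Glu: 2 codons.
Lys: 2 codons.
Asp: 2 codons.
Arg: 6 codons.
Thr: 4 codons.
2 × 2 × 2 × 6 × 4 = 192.

192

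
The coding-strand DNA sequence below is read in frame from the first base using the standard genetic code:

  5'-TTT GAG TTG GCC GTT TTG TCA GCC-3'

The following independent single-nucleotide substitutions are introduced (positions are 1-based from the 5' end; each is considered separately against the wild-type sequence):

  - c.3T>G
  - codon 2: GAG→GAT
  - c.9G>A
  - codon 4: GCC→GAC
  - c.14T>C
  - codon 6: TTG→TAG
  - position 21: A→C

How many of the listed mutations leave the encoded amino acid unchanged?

Codon 1: TTT (Phe) → TTG (Leu) — missense.
Codon 2: GAG (Glu) → GAT (Asp) — missense.
Codon 3: TTG (Leu) → TTA (Leu) — synonymous.
Codon 4: GCC (Ala) → GAC (Asp) — missense.
Codon 5: GTT (Val) → GCT (Ala) — missense.
Codon 6: TTG (Leu) → TAG (Stop) — nonsense.
Codon 7: TCA (Ser) → TCC (Ser) — synonymous.
Synonymous: 2 of 7.

2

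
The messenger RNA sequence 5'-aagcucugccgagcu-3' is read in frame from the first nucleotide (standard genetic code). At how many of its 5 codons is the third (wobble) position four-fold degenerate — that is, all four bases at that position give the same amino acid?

Codon 1 AAG (Lys): third position 2-fold.
Codon 2 CUC (Leu): third position 4-fold.
Codon 3 UGC (Cys): third position 2-fold.
Codon 4 CGA (Arg): third position 4-fold.
Codon 5 GCU (Ala): third position 4-fold.
Four-fold degenerate third positions: 3.

3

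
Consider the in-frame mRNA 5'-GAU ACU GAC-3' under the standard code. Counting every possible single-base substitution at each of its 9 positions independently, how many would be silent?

Codon 1 (GAU, Asp): 1 synonymous substitution.
Codon 2 (ACU, Thr): 3 synonymous substitutions.
Codon 3 (GAC, Asp): 1 synonymous substitution.
Total: 1 + 3 + 1 = 5.

5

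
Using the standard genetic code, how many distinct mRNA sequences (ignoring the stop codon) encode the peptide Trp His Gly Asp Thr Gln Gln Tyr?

Trp: 1 codon.
His: 2 codons.
Gly: 4 codons.
Asp: 2 codons.
Thr: 4 codons.
Gln: 2 codons.
Gln: 2 codons.
Tyr: 2 codons.
1 × 2 × 4 × 2 × 4 × 2 × 2 × 2 = 512.

512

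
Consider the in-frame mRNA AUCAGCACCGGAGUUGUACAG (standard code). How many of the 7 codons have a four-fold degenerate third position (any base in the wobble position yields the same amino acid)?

4

Codon 1 AUC (Ile): third position 3-fold.
Codon 2 AGC (Ser): third position 2-fold.
Codon 3 ACC (Thr): third position 4-fold.
Codon 4 GGA (Gly): third position 4-fold.
Codon 5 GUU (Val): third position 4-fold.
Codon 6 GUA (Val): third position 4-fold.
Codon 7 CAG (Gln): third position 2-fold.
Four-fold degenerate third positions: 4.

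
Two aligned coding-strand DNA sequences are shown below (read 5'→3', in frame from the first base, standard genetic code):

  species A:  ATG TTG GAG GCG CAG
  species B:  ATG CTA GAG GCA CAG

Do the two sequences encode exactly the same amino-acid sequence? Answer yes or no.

Codon 1: ATG Met / ATG Met — identical.
Codon 2: TTG Leu / CTA Leu — synonymous.
Codon 3: GAG Glu / GAG Glu — identical.
Codon 4: GCG Ala / GCA Ala — synonymous.
Codon 5: CAG Gln / CAG Gln — identical.
Nonsynonymous differences: 0 → same protein.

yes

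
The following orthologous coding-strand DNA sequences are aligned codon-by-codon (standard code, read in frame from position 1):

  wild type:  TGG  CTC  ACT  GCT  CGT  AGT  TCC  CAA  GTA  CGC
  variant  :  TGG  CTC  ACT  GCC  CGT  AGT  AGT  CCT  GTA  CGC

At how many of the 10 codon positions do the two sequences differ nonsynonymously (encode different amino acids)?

1

Codon 1: TGG Trp / TGG Trp — identical.
Codon 2: CTC Leu / CTC Leu — identical.
Codon 3: ACT Thr / ACT Thr — identical.
Codon 4: GCT Ala / GCC Ala — synonymous.
Codon 5: CGT Arg / CGT Arg — identical.
Codon 6: AGT Ser / AGT Ser — identical.
Codon 7: TCC Ser / AGT Ser — synonymous.
Codon 8: CAA Gln / CCT Pro — nonsynonymous.
Codon 9: GTA Val / GTA Val — identical.
Codon 10: CGC Arg / CGC Arg — identical.
Nonsynonymous differences: 1.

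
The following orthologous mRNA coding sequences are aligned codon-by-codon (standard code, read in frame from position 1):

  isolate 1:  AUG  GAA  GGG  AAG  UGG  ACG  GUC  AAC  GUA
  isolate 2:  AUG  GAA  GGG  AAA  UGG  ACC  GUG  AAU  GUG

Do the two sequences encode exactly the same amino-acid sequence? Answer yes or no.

yes

Codon 1: AUG Met / AUG Met — identical.
Codon 2: GAA Glu / GAA Glu — identical.
Codon 3: GGG Gly / GGG Gly — identical.
Codon 4: AAG Lys / AAA Lys — synonymous.
Codon 5: UGG Trp / UGG Trp — identical.
Codon 6: ACG Thr / ACC Thr — synonymous.
Codon 7: GUC Val / GUG Val — synonymous.
Codon 8: AAC Asn / AAU Asn — synonymous.
Codon 9: GUA Val / GUG Val — synonymous.
Nonsynonymous differences: 0 → same protein.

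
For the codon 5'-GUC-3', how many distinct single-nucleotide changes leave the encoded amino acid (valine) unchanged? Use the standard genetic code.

Position 1: none → 0 synonymous.
Position 2: none → 0 synonymous.
Position 3: GUU, GUA, GUG → 3 synonymous.
Total: 0 + 0 + 3 = 3.

3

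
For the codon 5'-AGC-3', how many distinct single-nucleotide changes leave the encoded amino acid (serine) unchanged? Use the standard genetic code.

Position 1: none → 0 synonymous.
Position 2: none → 0 synonymous.
Position 3: AGT → 1 synonymous.
Total: 0 + 0 + 1 = 1.

1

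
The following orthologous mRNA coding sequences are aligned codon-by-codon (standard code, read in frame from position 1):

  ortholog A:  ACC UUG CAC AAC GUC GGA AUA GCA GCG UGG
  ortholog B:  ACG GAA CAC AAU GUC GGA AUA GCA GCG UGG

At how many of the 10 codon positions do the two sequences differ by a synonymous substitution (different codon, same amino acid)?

Codon 1: ACC Thr / ACG Thr — synonymous.
Codon 2: UUG Leu / GAA Glu — nonsynonymous.
Codon 3: CAC His / CAC His — identical.
Codon 4: AAC Asn / AAU Asn — synonymous.
Codon 5: GUC Val / GUC Val — identical.
Codon 6: GGA Gly / GGA Gly — identical.
Codon 7: AUA Ile / AUA Ile — identical.
Codon 8: GCA Ala / GCA Ala — identical.
Codon 9: GCG Ala / GCG Ala — identical.
Codon 10: UGG Trp / UGG Trp — identical.
Synonymous differences: 2.

2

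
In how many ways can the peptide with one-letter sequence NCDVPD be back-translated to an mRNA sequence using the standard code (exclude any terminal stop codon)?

Asn: 2 codons.
Cys: 2 codons.
Asp: 2 codons.
Val: 4 codons.
Pro: 4 codons.
Asp: 2 codons.
2 × 2 × 2 × 4 × 4 × 2 = 256.

256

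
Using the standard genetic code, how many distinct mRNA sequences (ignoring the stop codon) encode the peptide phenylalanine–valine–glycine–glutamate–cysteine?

128

Phe: 2 codons.
Val: 4 codons.
Gly: 4 codons.
Glu: 2 codons.
Cys: 2 codons.
2 × 4 × 4 × 2 × 2 = 128.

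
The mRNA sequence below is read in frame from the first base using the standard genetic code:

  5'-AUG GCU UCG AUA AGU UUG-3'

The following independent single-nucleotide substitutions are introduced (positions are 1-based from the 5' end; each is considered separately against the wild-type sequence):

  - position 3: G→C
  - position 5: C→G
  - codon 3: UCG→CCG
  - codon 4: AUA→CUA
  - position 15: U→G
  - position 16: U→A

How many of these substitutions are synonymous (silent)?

0

Codon 1: AUG (Met) → AUC (Ile) — missense.
Codon 2: GCU (Ala) → GGU (Gly) — missense.
Codon 3: UCG (Ser) → CCG (Pro) — missense.
Codon 4: AUA (Ile) → CUA (Leu) — missense.
Codon 5: AGU (Ser) → AGG (Arg) — missense.
Codon 6: UUG (Leu) → AUG (Met) — missense.
Synonymous: 0 of 6.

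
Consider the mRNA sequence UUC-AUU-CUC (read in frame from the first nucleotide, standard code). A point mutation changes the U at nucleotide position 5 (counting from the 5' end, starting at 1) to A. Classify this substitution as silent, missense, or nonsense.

missense

Position 5 falls in codon 2: AUU → Ile.
After the substitution the codon is AAU → Asn.
Ile ≠ Asn, so this is a missense mutation.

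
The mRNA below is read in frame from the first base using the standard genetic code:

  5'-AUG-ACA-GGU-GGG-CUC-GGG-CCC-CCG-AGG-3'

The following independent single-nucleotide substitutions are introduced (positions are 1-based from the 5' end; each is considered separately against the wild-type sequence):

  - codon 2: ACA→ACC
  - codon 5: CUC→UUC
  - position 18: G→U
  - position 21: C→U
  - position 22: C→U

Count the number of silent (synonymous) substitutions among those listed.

Codon 2: ACA (Thr) → ACC (Thr) — synonymous.
Codon 5: CUC (Leu) → UUC (Phe) — missense.
Codon 6: GGG (Gly) → GGU (Gly) — synonymous.
Codon 7: CCC (Pro) → CCU (Pro) — synonymous.
Codon 8: CCG (Pro) → UCG (Ser) — missense.
Synonymous: 3 of 5.

3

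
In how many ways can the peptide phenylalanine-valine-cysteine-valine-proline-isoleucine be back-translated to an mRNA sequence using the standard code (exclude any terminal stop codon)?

768

Phe: 2 codons.
Val: 4 codons.
Cys: 2 codons.
Val: 4 codons.
Pro: 4 codons.
Ile: 3 codons.
2 × 4 × 2 × 4 × 4 × 3 = 768.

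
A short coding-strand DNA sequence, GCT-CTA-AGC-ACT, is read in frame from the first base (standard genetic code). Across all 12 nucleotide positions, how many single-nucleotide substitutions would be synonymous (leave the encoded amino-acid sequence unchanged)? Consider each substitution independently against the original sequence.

11

Codon 1 (GCT, Ala): 3 synonymous substitutions.
Codon 2 (CTA, Leu): 4 synonymous substitutions.
Codon 3 (AGC, Ser): 1 synonymous substitution.
Codon 4 (ACT, Thr): 3 synonymous substitutions.
Total: 3 + 4 + 1 + 3 = 11.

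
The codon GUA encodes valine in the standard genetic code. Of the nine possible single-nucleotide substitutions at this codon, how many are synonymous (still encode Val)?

Position 1: none → 0 synonymous.
Position 2: none → 0 synonymous.
Position 3: GUU, GUC, GUG → 3 synonymous.
Total: 0 + 0 + 3 = 3.

3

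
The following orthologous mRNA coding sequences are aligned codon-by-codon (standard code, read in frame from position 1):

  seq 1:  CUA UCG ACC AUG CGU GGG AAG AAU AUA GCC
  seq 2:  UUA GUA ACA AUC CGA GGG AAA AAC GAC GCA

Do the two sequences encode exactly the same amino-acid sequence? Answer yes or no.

no

Codon 1: CUA Leu / UUA Leu — synonymous.
Codon 2: UCG Ser / GUA Val — nonsynonymous.
Codon 3: ACC Thr / ACA Thr — synonymous.
Codon 4: AUG Met / AUC Ile — nonsynonymous.
Codon 5: CGU Arg / CGA Arg — synonymous.
Codon 6: GGG Gly / GGG Gly — identical.
Codon 7: AAG Lys / AAA Lys — synonymous.
Codon 8: AAU Asn / AAC Asn — synonymous.
Codon 9: AUA Ile / GAC Asp — nonsynonymous.
Codon 10: GCC Ala / GCA Ala — synonymous.
Nonsynonymous differences: 3 → different protein.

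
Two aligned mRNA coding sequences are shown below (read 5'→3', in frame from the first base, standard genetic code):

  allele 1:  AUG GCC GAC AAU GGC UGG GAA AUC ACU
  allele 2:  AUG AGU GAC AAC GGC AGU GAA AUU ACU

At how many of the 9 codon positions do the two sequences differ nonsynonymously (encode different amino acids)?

2

Codon 1: AUG Met / AUG Met — identical.
Codon 2: GCC Ala / AGU Ser — nonsynonymous.
Codon 3: GAC Asp / GAC Asp — identical.
Codon 4: AAU Asn / AAC Asn — synonymous.
Codon 5: GGC Gly / GGC Gly — identical.
Codon 6: UGG Trp / AGU Ser — nonsynonymous.
Codon 7: GAA Glu / GAA Glu — identical.
Codon 8: AUC Ile / AUU Ile — synonymous.
Codon 9: ACU Thr / ACU Thr — identical.
Nonsynonymous differences: 2.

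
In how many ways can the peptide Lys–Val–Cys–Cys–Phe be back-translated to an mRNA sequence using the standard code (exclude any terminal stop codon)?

64

Lys: 2 codons.
Val: 4 codons.
Cys: 2 codons.
Cys: 2 codons.
Phe: 2 codons.
2 × 4 × 2 × 2 × 2 = 64.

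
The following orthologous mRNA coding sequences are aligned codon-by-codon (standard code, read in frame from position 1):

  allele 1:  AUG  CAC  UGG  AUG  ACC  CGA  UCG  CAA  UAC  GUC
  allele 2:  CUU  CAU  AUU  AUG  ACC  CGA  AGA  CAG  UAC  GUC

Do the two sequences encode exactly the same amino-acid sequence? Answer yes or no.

no

Codon 1: AUG Met / CUU Leu — nonsynonymous.
Codon 2: CAC His / CAU His — synonymous.
Codon 3: UGG Trp / AUU Ile — nonsynonymous.
Codon 4: AUG Met / AUG Met — identical.
Codon 5: ACC Thr / ACC Thr — identical.
Codon 6: CGA Arg / CGA Arg — identical.
Codon 7: UCG Ser / AGA Arg — nonsynonymous.
Codon 8: CAA Gln / CAG Gln — synonymous.
Codon 9: UAC Tyr / UAC Tyr — identical.
Codon 10: GUC Val / GUC Val — identical.
Nonsynonymous differences: 3 → different protein.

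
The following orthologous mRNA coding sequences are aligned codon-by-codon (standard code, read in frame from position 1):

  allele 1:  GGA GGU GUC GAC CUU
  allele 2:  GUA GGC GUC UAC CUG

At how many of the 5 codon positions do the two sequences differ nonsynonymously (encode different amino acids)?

2

Codon 1: GGA Gly / GUA Val — nonsynonymous.
Codon 2: GGU Gly / GGC Gly — synonymous.
Codon 3: GUC Val / GUC Val — identical.
Codon 4: GAC Asp / UAC Tyr — nonsynonymous.
Codon 5: CUU Leu / CUG Leu — synonymous.
Nonsynonymous differences: 2.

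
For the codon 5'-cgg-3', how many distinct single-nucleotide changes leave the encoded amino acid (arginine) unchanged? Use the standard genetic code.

4

Position 1: AGG → 1 synonymous.
Position 2: none → 0 synonymous.
Position 3: CGT, CGC, CGA → 3 synonymous.
Total: 1 + 0 + 3 = 4.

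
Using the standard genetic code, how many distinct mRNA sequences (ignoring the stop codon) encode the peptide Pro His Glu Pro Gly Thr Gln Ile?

6144

Pro: 4 codons.
His: 2 codons.
Glu: 2 codons.
Pro: 4 codons.
Gly: 4 codons.
Thr: 4 codons.
Gln: 2 codons.
Ile: 3 codons.
4 × 2 × 2 × 4 × 4 × 4 × 2 × 3 = 6144.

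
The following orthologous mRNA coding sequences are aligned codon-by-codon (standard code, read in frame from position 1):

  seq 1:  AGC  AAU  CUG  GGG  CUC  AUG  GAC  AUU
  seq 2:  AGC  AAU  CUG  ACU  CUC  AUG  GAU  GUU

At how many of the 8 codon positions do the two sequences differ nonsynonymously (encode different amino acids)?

2

Codon 1: AGC Ser / AGC Ser — identical.
Codon 2: AAU Asn / AAU Asn — identical.
Codon 3: CUG Leu / CUG Leu — identical.
Codon 4: GGG Gly / ACU Thr — nonsynonymous.
Codon 5: CUC Leu / CUC Leu — identical.
Codon 6: AUG Met / AUG Met — identical.
Codon 7: GAC Asp / GAU Asp — synonymous.
Codon 8: AUU Ile / GUU Val — nonsynonymous.
Nonsynonymous differences: 2.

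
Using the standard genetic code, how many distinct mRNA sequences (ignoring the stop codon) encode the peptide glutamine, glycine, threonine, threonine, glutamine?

Gln: 2 codons.
Gly: 4 codons.
Thr: 4 codons.
Thr: 4 codons.
Gln: 2 codons.
2 × 4 × 4 × 4 × 2 = 256.

256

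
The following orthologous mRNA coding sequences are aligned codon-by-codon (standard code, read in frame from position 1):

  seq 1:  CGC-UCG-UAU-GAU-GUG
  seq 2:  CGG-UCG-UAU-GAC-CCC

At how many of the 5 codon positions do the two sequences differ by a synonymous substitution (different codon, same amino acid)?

Codon 1: CGC Arg / CGG Arg — synonymous.
Codon 2: UCG Ser / UCG Ser — identical.
Codon 3: UAU Tyr / UAU Tyr — identical.
Codon 4: GAU Asp / GAC Asp — synonymous.
Codon 5: GUG Val / CCC Pro — nonsynonymous.
Synonymous differences: 2.

2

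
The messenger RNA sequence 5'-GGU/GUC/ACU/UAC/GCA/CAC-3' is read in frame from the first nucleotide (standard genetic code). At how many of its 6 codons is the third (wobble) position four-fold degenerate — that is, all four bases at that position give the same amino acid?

Codon 1 GGU (Gly): third position 4-fold.
Codon 2 GUC (Val): third position 4-fold.
Codon 3 ACU (Thr): third position 4-fold.
Codon 4 UAC (Tyr): third position 2-fold.
Codon 5 GCA (Ala): third position 4-fold.
Codon 6 CAC (His): third position 2-fold.
Four-fold degenerate third positions: 4.

4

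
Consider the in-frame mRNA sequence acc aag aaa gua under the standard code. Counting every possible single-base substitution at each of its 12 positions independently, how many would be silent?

8

Codon 1 (ACC, Thr): 3 synonymous substitutions.
Codon 2 (AAG, Lys): 1 synonymous substitution.
Codon 3 (AAA, Lys): 1 synonymous substitution.
Codon 4 (GUA, Val): 3 synonymous substitutions.
Total: 3 + 1 + 1 + 3 = 8.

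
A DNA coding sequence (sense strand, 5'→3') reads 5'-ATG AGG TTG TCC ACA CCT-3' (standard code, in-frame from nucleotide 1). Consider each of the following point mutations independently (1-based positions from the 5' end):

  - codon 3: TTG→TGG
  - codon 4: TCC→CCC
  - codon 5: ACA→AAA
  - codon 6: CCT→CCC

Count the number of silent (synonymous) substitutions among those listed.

1

Codon 3: TTG (Leu) → TGG (Trp) — missense.
Codon 4: TCC (Ser) → CCC (Pro) — missense.
Codon 5: ACA (Thr) → AAA (Lys) — missense.
Codon 6: CCT (Pro) → CCC (Pro) — synonymous.
Synonymous: 1 of 4.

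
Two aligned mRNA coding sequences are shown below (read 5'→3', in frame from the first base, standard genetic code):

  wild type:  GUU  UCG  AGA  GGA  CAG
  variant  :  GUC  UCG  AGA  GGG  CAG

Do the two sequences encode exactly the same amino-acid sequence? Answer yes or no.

yes

Codon 1: GUU Val / GUC Val — synonymous.
Codon 2: UCG Ser / UCG Ser — identical.
Codon 3: AGA Arg / AGA Arg — identical.
Codon 4: GGA Gly / GGG Gly — synonymous.
Codon 5: CAG Gln / CAG Gln — identical.
Nonsynonymous differences: 0 → same protein.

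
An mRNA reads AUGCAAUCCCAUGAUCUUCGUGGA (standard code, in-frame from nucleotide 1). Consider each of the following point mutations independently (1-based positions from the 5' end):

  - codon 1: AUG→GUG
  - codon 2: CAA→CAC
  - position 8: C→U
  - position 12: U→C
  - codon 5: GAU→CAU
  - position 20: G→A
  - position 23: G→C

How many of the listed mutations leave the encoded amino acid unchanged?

Codon 1: AUG (Met) → GUG (Val) — missense.
Codon 2: CAA (Gln) → CAC (His) — missense.
Codon 3: UCC (Ser) → UUC (Phe) — missense.
Codon 4: CAU (His) → CAC (His) — synonymous.
Codon 5: GAU (Asp) → CAU (His) — missense.
Codon 7: CGU (Arg) → CAU (His) — missense.
Codon 8: GGA (Gly) → GCA (Ala) — missense.
Synonymous: 1 of 7.

1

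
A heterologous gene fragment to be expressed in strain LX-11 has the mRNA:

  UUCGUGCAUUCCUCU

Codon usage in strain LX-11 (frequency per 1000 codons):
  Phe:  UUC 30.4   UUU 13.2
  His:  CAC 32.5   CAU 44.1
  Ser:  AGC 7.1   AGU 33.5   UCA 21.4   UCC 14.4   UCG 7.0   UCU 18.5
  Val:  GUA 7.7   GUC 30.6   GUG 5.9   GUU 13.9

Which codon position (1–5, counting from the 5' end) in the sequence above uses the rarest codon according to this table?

Codon 1 UUC (Phe): 30.4 per 1000.
Codon 2 GUG (Val): 5.9 per 1000.
Codon 3 CAU (His): 44.1 per 1000.
Codon 4 UCC (Ser): 14.4 per 1000.
Codon 5 UCU (Ser): 18.5 per 1000.
Lowest frequency is 5.9 at codon 2.

2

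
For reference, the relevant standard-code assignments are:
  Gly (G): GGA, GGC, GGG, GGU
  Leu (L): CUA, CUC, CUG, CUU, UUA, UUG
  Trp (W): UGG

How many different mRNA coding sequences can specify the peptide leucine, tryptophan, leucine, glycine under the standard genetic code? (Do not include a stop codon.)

Leu: 6 codons.
Trp: 1 codon.
Leu: 6 codons.
Gly: 4 codons.
6 × 1 × 6 × 4 = 144.

144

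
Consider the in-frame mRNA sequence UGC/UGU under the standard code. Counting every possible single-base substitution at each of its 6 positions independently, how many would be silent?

2

Codon 1 (UGC, Cys): 1 synonymous substitution.
Codon 2 (UGU, Cys): 1 synonymous substitution.
Total: 1 + 1 = 2.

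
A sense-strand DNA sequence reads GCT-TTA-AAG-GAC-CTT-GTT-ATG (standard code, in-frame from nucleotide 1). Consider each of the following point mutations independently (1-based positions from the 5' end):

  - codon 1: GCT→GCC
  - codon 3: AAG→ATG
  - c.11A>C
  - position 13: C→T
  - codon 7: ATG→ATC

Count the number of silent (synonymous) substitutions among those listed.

1

Codon 1: GCT (Ala) → GCC (Ala) — synonymous.
Codon 3: AAG (Lys) → ATG (Met) — missense.
Codon 4: GAC (Asp) → GCC (Ala) — missense.
Codon 5: CTT (Leu) → TTT (Phe) — missense.
Codon 7: ATG (Met) → ATC (Ile) — missense.
Synonymous: 1 of 5.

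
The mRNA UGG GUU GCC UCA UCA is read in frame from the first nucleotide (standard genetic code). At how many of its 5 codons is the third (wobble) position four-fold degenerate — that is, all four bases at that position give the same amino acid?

Codon 1 UGG (Trp): third position 1-fold.
Codon 2 GUU (Val): third position 4-fold.
Codon 3 GCC (Ala): third position 4-fold.
Codon 4 UCA (Ser): third position 4-fold.
Codon 5 UCA (Ser): third position 4-fold.
Four-fold degenerate third positions: 4.

4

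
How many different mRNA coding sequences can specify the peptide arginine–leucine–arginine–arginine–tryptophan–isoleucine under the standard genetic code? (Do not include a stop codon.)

Arg: 6 codons.
Leu: 6 codons.
Arg: 6 codons.
Arg: 6 codons.
Trp: 1 codon.
Ile: 3 codons.
6 × 6 × 6 × 6 × 1 × 3 = 3888.

3888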